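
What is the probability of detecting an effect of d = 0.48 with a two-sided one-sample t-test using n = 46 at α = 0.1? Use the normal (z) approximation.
Power ≈ 0.95

Power calculation (one-sample t-test, normal approximation):
z_β = d · √n - z_{α/2}
z_β = 0.48 · √46 - 1.645
z_β = 0.48 · 6.782 - 1.645
z_β = 1.611

Power = Φ(z_β) = Φ(1.611) ≈ 0.946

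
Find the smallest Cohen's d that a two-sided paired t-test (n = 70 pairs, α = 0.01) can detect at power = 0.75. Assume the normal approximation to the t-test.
d ≈ 0.39

Minimum detectable effect (paired t-test, normal approximation):
d = (z_{α/2} + z_β) / √n
d = (2.576 + 0.674) / √70
d = 3.250 / 8.367
d ≈ 0.39

By Cohen's convention (0.2 small / 0.5 medium / 0.8 large): small effect.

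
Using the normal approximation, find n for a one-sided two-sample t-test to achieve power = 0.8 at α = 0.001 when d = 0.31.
n = 322 per group

Sample size formula (two-sample t-test, normal approximation):
n = 2 · ((z_α + z_β) / d)²

z_α = 3.090 (for α = 0.001, one-sided)
z_β = 0.842 (for power = 0.8)
d = 0.31

n = 2 · ((3.090 + 0.842) / 0.31)²
n = 2 · (12.684)²
n ≈ 321.77
Round up to the next whole number: n = 322 per group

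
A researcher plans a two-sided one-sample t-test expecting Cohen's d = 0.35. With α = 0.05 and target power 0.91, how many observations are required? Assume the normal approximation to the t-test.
n = 89

Sample size formula (one-sample t-test, normal approximation):
n = ((z_{α/2} + z_β) / d)²

z_{α/2} = 1.960 (for α = 0.05, two-sided)
z_β = 1.341 (for power = 0.91)
d = 0.35

n = ((1.960 + 1.341) / 0.35)²
n = (9.431)²
n ≈ 88.94
Round up to the next whole number: n = 89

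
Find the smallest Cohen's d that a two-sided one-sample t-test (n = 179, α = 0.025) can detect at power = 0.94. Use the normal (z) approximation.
d ≈ 0.28

Minimum detectable effect (one-sample t-test, normal approximation):
d = (z_{α/2} + z_β) / √n
d = (2.241 + 1.555) / √179
d = 3.796 / 13.379
d ≈ 0.28

By Cohen's convention (0.2 small / 0.5 medium / 0.8 large): small effect.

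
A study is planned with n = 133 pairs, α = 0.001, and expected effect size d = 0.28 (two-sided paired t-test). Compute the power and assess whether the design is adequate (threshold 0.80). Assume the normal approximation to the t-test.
Power ≈ 0.48; the study is underpowered (power < 0.80)

Power calculation (paired t-test, normal approximation):
z_β = d · √n - z_{α/2}
z_β = 0.28 · √133 - 3.291
z_β = 0.28 · 11.533 - 3.291
z_β = -0.061

Power = Φ(z_β) = Φ(-0.061) ≈ 0.476

Effect size d = 0.28 is small by Cohen's convention (0.2/0.5/0.8).

Threshold: power ≥ 0.80 is conventionally adequate.
Power ≈ 0.48 → the study is underpowered (power < 0.80).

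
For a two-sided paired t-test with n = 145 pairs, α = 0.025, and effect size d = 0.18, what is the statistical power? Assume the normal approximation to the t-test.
Power ≈ 0.47

Power calculation (paired t-test, normal approximation):
z_β = d · √n - z_{α/2}
z_β = 0.18 · √145 - 2.241
z_β = 0.18 · 12.042 - 2.241
z_β = -0.074

Power = Φ(z_β) = Φ(-0.074) ≈ 0.471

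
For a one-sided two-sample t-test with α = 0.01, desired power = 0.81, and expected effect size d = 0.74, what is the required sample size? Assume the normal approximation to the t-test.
n = 38 per group

Sample size formula (two-sample t-test, normal approximation):
n = 2 · ((z_α + z_β) / d)²

z_α = 2.326 (for α = 0.01, one-sided)
z_β = 0.878 (for power = 0.81)
d = 0.74

n = 2 · ((2.326 + 0.878) / 0.74)²
n = 2 · (4.330)²
n ≈ 37.50
Round up to the next whole number: n = 38 per group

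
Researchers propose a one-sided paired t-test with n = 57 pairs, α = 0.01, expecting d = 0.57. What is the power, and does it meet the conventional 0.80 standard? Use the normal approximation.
Power ≈ 0.98; the study is adequately powered (power ≥ 0.80)

Power calculation (paired t-test, normal approximation):
z_β = d · √n - z_α
z_β = 0.57 · √57 - 2.326
z_β = 0.57 · 7.550 - 2.326
z_β = 1.977

Power = Φ(z_β) = Φ(1.977) ≈ 0.976

Effect size d = 0.57 is medium by Cohen's convention (0.2/0.5/0.8).

Threshold: power ≥ 0.80 is conventionally adequate.
Power ≈ 0.98 → the study is adequately powered (power ≥ 0.80).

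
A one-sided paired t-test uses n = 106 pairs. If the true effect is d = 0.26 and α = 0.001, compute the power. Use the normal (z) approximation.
Power ≈ 0.34

Power calculation (paired t-test, normal approximation):
z_β = d · √n - z_α
z_β = 0.26 · √106 - 3.090
z_β = 0.26 · 10.296 - 3.090
z_β = -0.413

Power = Φ(z_β) = Φ(-0.413) ≈ 0.340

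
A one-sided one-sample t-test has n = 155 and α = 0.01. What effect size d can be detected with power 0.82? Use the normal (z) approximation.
d ≈ 0.26

Minimum detectable effect (one-sample t-test, normal approximation):
d = (z_α + z_β) / √n
d = (2.326 + 0.915) / √155
d = 3.242 / 12.450
d ≈ 0.26

By Cohen's convention (0.2 small / 0.5 medium / 0.8 large): small effect.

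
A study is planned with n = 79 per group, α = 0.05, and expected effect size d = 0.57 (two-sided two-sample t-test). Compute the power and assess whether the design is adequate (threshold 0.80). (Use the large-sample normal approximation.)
Power ≈ 0.95; the study is adequately powered (power ≥ 0.80)

Power calculation (two-sample t-test, normal approximation):
z_β = d · √(n/2) - z_{α/2}
z_β = 0.57 · √(79/2) - 1.960
z_β = 0.57 · 6.285 - 1.960
z_β = 1.622

Power = Φ(z_β) = Φ(1.622) ≈ 0.948

Effect size d = 0.57 is medium by Cohen's convention (0.2/0.5/0.8).

Threshold: power ≥ 0.80 is conventionally adequate.
Power ≈ 0.95 → the study is adequately powered (power ≥ 0.80).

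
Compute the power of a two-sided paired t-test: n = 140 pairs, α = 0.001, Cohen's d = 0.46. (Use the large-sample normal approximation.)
Power ≈ 0.98

Power calculation (paired t-test, normal approximation):
z_β = d · √n - z_{α/2}
z_β = 0.46 · √140 - 3.291
z_β = 0.46 · 11.832 - 3.291
z_β = 2.152

Power = Φ(z_β) = Φ(2.152) ≈ 0.984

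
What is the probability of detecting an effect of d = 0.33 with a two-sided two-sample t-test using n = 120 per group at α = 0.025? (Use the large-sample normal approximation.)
Power ≈ 0.62

Power calculation (two-sample t-test, normal approximation):
z_β = d · √(n/2) - z_{α/2}
z_β = 0.33 · √(120/2) - 2.241
z_β = 0.33 · 7.746 - 2.241
z_β = 0.315

Power = Φ(z_β) = Φ(0.315) ≈ 0.624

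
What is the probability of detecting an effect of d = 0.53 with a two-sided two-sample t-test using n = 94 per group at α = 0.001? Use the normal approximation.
Power ≈ 0.63

Power calculation (two-sample t-test, normal approximation):
z_β = d · √(n/2) - z_{α/2}
z_β = 0.53 · √(94/2) - 3.291
z_β = 0.53 · 6.856 - 3.291
z_β = 0.343

Power = Φ(z_β) = Φ(0.343) ≈ 0.634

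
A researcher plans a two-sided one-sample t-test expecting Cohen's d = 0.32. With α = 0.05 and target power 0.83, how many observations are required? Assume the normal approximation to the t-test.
n = 83

Sample size formula (one-sample t-test, normal approximation):
n = ((z_{α/2} + z_β) / d)²

z_{α/2} = 1.960 (for α = 0.05, two-sided)
z_β = 0.954 (for power = 0.83)
d = 0.32

n = ((1.960 + 0.954) / 0.32)²
n = (9.106)²
n ≈ 82.92
Round up to the next whole number: n = 83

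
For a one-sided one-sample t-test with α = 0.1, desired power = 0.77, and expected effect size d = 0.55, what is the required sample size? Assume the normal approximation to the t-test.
n = 14

Sample size formula (one-sample t-test, normal approximation):
n = ((z_α + z_β) / d)²

z_α = 1.282 (for α = 0.1, one-sided)
z_β = 0.739 (for power = 0.77)
d = 0.55

n = ((1.282 + 0.739) / 0.55)²
n = (3.675)²
n ≈ 13.51
Round up to the next whole number: n = 14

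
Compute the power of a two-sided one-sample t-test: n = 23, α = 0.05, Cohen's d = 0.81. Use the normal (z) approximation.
Power ≈ 0.97

Power calculation (one-sample t-test, normal approximation):
z_β = d · √n - z_{α/2}
z_β = 0.81 · √23 - 1.960
z_β = 0.81 · 4.796 - 1.960
z_β = 1.925

Power = Φ(z_β) = Φ(1.925) ≈ 0.973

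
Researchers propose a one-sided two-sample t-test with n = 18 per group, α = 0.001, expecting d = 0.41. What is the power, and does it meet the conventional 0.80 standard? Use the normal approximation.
Power ≈ 0.03; the study is underpowered (power < 0.80)

Power calculation (two-sample t-test, normal approximation):
z_β = d · √(n/2) - z_α
z_β = 0.41 · √(18/2) - 3.090
z_β = 0.41 · 3.000 - 3.090
z_β = -1.860

Power = Φ(z_β) = Φ(-1.860) ≈ 0.031

Effect size d = 0.41 is small by Cohen's convention (0.2/0.5/0.8).

Threshold: power ≥ 0.80 is conventionally adequate.
Power ≈ 0.03 → the study is underpowered (power < 0.80).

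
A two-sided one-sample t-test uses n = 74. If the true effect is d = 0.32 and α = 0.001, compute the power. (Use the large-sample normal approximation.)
Power ≈ 0.30

Power calculation (one-sample t-test, normal approximation):
z_β = d · √n - z_{α/2}
z_β = 0.32 · √74 - 3.291
z_β = 0.32 · 8.602 - 3.291
z_β = -0.538

Power = Φ(z_β) = Φ(-0.538) ≈ 0.295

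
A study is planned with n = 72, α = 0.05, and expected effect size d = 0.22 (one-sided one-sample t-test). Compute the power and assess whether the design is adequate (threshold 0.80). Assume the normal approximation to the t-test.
Power ≈ 0.59; the study is underpowered (power < 0.80)

Power calculation (one-sample t-test, normal approximation):
z_β = d · √n - z_α
z_β = 0.22 · √72 - 1.645
z_β = 0.22 · 8.485 - 1.645
z_β = 0.222

Power = Φ(z_β) = Φ(0.222) ≈ 0.588

Effect size d = 0.22 is small by Cohen's convention (0.2/0.5/0.8).

Threshold: power ≥ 0.80 is conventionally adequate.
Power ≈ 0.59 → the study is underpowered (power < 0.80).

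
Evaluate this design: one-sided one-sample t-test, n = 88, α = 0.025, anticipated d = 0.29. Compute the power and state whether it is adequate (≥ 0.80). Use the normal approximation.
Power ≈ 0.78; the study is underpowered (power < 0.80)

Power calculation (one-sample t-test, normal approximation):
z_β = d · √n - z_α
z_β = 0.29 · √88 - 1.960
z_β = 0.29 · 9.381 - 1.960
z_β = 0.760

Power = Φ(z_β) = Φ(0.760) ≈ 0.777

Effect size d = 0.29 is small by Cohen's convention (0.2/0.5/0.8).

Threshold: power ≥ 0.80 is conventionally adequate.
Power ≈ 0.78 → the study is underpowered (power < 0.80).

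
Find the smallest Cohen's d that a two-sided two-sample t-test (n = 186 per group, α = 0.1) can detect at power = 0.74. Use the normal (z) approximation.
d ≈ 0.24

Minimum detectable effect (two-sample t-test, normal approximation):
d = (z_{α/2} + z_β) / √(n/2)
d = (1.645 + 0.643) / √(186/2)
d = 2.288 / 9.644
d ≈ 0.24

By Cohen's convention (0.2 small / 0.5 medium / 0.8 large): small effect.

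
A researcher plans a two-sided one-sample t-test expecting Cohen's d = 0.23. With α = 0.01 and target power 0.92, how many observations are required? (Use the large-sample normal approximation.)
n = 300

Sample size formula (one-sample t-test, normal approximation):
n = ((z_{α/2} + z_β) / d)²

z_{α/2} = 2.576 (for α = 0.01, two-sided)
z_β = 1.405 (for power = 0.92)
d = 0.23

n = ((2.576 + 1.405) / 0.23)²
n = (17.309)²
n ≈ 299.60
Round up to the next whole number: n = 300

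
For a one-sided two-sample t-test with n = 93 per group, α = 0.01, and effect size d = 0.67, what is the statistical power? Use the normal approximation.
Power ≈ 0.99

Power calculation (two-sample t-test, normal approximation):
z_β = d · √(n/2) - z_α
z_β = 0.67 · √(93/2) - 2.326
z_β = 0.67 · 6.819 - 2.326
z_β = 2.242

Power = Φ(z_β) = Φ(2.242) ≈ 0.988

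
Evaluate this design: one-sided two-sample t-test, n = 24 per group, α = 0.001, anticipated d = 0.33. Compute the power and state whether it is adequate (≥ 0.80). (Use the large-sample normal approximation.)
Power ≈ 0.03; the study is underpowered (power < 0.80)

Power calculation (two-sample t-test, normal approximation):
z_β = d · √(n/2) - z_α
z_β = 0.33 · √(24/2) - 3.090
z_β = 0.33 · 3.464 - 3.090
z_β = -1.947

Power = Φ(z_β) = Φ(-1.947) ≈ 0.026

Effect size d = 0.33 is small by Cohen's convention (0.2/0.5/0.8).

Threshold: power ≥ 0.80 is conventionally adequate.
Power ≈ 0.03 → the study is underpowered (power < 0.80).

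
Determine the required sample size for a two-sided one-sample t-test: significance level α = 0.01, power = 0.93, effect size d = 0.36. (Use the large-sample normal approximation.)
n = 127

Sample size formula (one-sample t-test, normal approximation):
n = ((z_{α/2} + z_β) / d)²

z_{α/2} = 2.576 (for α = 0.01, two-sided)
z_β = 1.476 (for power = 0.93)
d = 0.36

n = ((2.576 + 1.476) / 0.36)²
n = (11.256)²
n ≈ 126.70
Round up to the next whole number: n = 127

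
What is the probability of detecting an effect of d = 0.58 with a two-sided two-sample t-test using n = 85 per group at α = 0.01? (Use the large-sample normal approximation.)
Power ≈ 0.89

Power calculation (two-sample t-test, normal approximation):
z_β = d · √(n/2) - z_{α/2}
z_β = 0.58 · √(85/2) - 2.576
z_β = 0.58 · 6.519 - 2.576
z_β = 1.205

Power = Φ(z_β) = Φ(1.205) ≈ 0.886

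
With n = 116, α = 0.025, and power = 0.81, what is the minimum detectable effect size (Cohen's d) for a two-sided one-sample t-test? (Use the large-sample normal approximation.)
d ≈ 0.29

Minimum detectable effect (one-sample t-test, normal approximation):
d = (z_{α/2} + z_β) / √n
d = (2.241 + 0.878) / √116
d = 3.119 / 10.770
d ≈ 0.29

By Cohen's convention (0.2 small / 0.5 medium / 0.8 large): small effect.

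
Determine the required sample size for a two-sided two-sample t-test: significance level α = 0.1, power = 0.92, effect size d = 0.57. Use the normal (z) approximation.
n = 58 per group

Sample size formula (two-sample t-test, normal approximation):
n = 2 · ((z_{α/2} + z_β) / d)²

z_{α/2} = 1.645 (for α = 0.1, two-sided)
z_β = 1.405 (for power = 0.92)
d = 0.57

n = 2 · ((1.645 + 1.405) / 0.57)²
n = 2 · (5.351)²
n ≈ 57.27
Round up to the next whole number: n = 58 per group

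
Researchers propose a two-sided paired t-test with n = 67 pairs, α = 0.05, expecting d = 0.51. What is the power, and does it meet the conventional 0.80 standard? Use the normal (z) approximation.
Power ≈ 0.99; the study is adequately powered (power ≥ 0.80)

Power calculation (paired t-test, normal approximation):
z_β = d · √n - z_{α/2}
z_β = 0.51 · √67 - 1.960
z_β = 0.51 · 8.185 - 1.960
z_β = 2.215

Power = Φ(z_β) = Φ(2.215) ≈ 0.987

Effect size d = 0.51 is medium by Cohen's convention (0.2/0.5/0.8).

Threshold: power ≥ 0.80 is conventionally adequate.
Power ≈ 0.99 → the study is adequately powered (power ≥ 0.80).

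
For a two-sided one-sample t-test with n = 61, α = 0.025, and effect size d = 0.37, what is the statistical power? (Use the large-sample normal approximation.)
Power ≈ 0.74

Power calculation (one-sample t-test, normal approximation):
z_β = d · √n - z_{α/2}
z_β = 0.37 · √61 - 2.241
z_β = 0.37 · 7.810 - 2.241
z_β = 0.648

Power = Φ(z_β) = Φ(0.648) ≈ 0.742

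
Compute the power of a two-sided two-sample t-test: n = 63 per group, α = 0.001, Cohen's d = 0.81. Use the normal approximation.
Power ≈ 0.90

Power calculation (two-sample t-test, normal approximation):
z_β = d · √(n/2) - z_{α/2}
z_β = 0.81 · √(63/2) - 3.291
z_β = 0.81 · 5.612 - 3.291
z_β = 1.256

Power = Φ(z_β) = Φ(1.256) ≈ 0.895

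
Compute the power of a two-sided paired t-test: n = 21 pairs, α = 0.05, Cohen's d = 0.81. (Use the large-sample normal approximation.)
Power ≈ 0.96

Power calculation (paired t-test, normal approximation):
z_β = d · √n - z_{α/2}
z_β = 0.81 · √21 - 1.960
z_β = 0.81 · 4.583 - 1.960
z_β = 1.752

Power = Φ(z_β) = Φ(1.752) ≈ 0.960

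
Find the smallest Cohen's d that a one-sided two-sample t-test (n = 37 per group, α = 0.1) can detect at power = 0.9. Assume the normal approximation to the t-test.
d ≈ 0.60

Minimum detectable effect (two-sample t-test, normal approximation):
d = (z_α + z_β) / √(n/2)
d = (1.282 + 1.282) / √(37/2)
d = 2.563 / 4.301
d ≈ 0.60

By Cohen's convention (0.2 small / 0.5 medium / 0.8 large): medium effect.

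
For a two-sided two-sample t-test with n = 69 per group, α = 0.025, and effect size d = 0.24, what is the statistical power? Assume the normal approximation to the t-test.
Power ≈ 0.20

Power calculation (two-sample t-test, normal approximation):
z_β = d · √(n/2) - z_{α/2}
z_β = 0.24 · √(69/2) - 2.241
z_β = 0.24 · 5.874 - 2.241
z_β = -0.832

Power = Φ(z_β) = Φ(-0.832) ≈ 0.203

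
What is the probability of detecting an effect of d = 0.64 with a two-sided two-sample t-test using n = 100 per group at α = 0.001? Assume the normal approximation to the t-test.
Power ≈ 0.89

Power calculation (two-sample t-test, normal approximation):
z_β = d · √(n/2) - z_{α/2}
z_β = 0.64 · √(100/2) - 3.291
z_β = 0.64 · 7.071 - 3.291
z_β = 1.235

Power = Φ(z_β) = Φ(1.235) ≈ 0.892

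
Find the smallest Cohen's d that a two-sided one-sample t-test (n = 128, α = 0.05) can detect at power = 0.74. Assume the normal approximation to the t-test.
d ≈ 0.23

Minimum detectable effect (one-sample t-test, normal approximation):
d = (z_{α/2} + z_β) / √n
d = (1.960 + 0.643) / √128
d = 2.603 / 11.314
d ≈ 0.23

By Cohen's convention (0.2 small / 0.5 medium / 0.8 large): small effect.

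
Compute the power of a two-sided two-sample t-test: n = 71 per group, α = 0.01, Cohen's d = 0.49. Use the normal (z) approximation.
Power ≈ 0.63

Power calculation (two-sample t-test, normal approximation):
z_β = d · √(n/2) - z_{α/2}
z_β = 0.49 · √(71/2) - 2.576
z_β = 0.49 · 5.958 - 2.576
z_β = 0.344

Power = Φ(z_β) = Φ(0.344) ≈ 0.634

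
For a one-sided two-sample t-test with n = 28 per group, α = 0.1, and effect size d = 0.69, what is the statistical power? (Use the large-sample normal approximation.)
Power ≈ 0.90

Power calculation (two-sample t-test, normal approximation):
z_β = d · √(n/2) - z_α
z_β = 0.69 · √(28/2) - 1.282
z_β = 0.69 · 3.742 - 1.282
z_β = 1.300

Power = Φ(z_β) = Φ(1.300) ≈ 0.903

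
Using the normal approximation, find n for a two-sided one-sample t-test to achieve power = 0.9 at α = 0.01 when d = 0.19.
n = 413

Sample size formula (one-sample t-test, normal approximation):
n = ((z_{α/2} + z_β) / d)²

z_{α/2} = 2.576 (for α = 0.01, two-sided)
z_β = 1.282 (for power = 0.9)
d = 0.19

n = ((2.576 + 1.282) / 0.19)²
n = (20.305)²
n ≈ 412.29
Round up to the next whole number: n = 413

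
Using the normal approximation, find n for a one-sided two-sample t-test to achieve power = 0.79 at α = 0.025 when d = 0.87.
n = 21 per group

Sample size formula (two-sample t-test, normal approximation):
n = 2 · ((z_α + z_β) / d)²

z_α = 1.960 (for α = 0.025, one-sided)
z_β = 0.806 (for power = 0.79)
d = 0.87

n = 2 · ((1.960 + 0.806) / 0.87)²
n = 2 · (3.179)²
n ≈ 20.21
Round up to the next whole number: n = 21 per group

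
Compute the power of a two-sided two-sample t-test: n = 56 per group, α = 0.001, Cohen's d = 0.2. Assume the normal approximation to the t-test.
Power ≈ 0.01

Power calculation (two-sample t-test, normal approximation):
z_β = d · √(n/2) - z_{α/2}
z_β = 0.2 · √(56/2) - 3.291
z_β = 0.2 · 5.292 - 3.291
z_β = -2.232

Power = Φ(z_β) = Φ(-2.232) ≈ 0.013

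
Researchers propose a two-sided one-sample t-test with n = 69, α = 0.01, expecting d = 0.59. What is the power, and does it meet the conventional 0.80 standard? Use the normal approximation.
Power ≈ 0.99; the study is adequately powered (power ≥ 0.80)

Power calculation (one-sample t-test, normal approximation):
z_β = d · √n - z_{α/2}
z_β = 0.59 · √69 - 2.576
z_β = 0.59 · 8.307 - 2.576
z_β = 2.325

Power = Φ(z_β) = Φ(2.325) ≈ 0.990

Effect size d = 0.59 is medium by Cohen's convention (0.2/0.5/0.8).

Threshold: power ≥ 0.80 is conventionally adequate.
Power ≈ 0.99 → the study is adequately powered (power ≥ 0.80).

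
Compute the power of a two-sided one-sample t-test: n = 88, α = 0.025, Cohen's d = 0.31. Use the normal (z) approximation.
Power ≈ 0.75

Power calculation (one-sample t-test, normal approximation):
z_β = d · √n - z_{α/2}
z_β = 0.31 · √88 - 2.241
z_β = 0.31 · 9.381 - 2.241
z_β = 0.667

Power = Φ(z_β) = Φ(0.667) ≈ 0.748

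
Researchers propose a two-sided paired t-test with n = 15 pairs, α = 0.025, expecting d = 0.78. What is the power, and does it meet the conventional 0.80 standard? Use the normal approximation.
Power ≈ 0.78; the study is underpowered (power < 0.80)

Power calculation (paired t-test, normal approximation):
z_β = d · √n - z_{α/2}
z_β = 0.78 · √15 - 2.241
z_β = 0.78 · 3.873 - 2.241
z_β = 0.780

Power = Φ(z_β) = Φ(0.780) ≈ 0.782

Effect size d = 0.78 is medium by Cohen's convention (0.2/0.5/0.8).

Threshold: power ≥ 0.80 is conventionally adequate.
Power ≈ 0.78 → the study is underpowered (power < 0.80).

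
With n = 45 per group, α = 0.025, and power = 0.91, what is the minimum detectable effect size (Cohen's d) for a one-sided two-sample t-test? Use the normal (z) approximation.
d ≈ 0.70

Minimum detectable effect (two-sample t-test, normal approximation):
d = (z_α + z_β) / √(n/2)
d = (1.960 + 1.341) / √(45/2)
d = 3.301 / 4.743
d ≈ 0.70

By Cohen's convention (0.2 small / 0.5 medium / 0.8 large): medium effect.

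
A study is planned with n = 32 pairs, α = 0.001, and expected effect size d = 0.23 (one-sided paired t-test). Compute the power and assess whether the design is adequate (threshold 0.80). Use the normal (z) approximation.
Power ≈ 0.04; the study is underpowered (power < 0.80)

Power calculation (paired t-test, normal approximation):
z_β = d · √n - z_α
z_β = 0.23 · √32 - 3.090
z_β = 0.23 · 5.657 - 3.090
z_β = -1.789

Power = Φ(z_β) = Φ(-1.789) ≈ 0.037

Effect size d = 0.23 is small by Cohen's convention (0.2/0.5/0.8).

Threshold: power ≥ 0.80 is conventionally adequate.
Power ≈ 0.04 → the study is underpowered (power < 0.80).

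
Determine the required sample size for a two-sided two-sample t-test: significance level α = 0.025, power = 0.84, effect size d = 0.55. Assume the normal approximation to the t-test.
n = 70 per group

Sample size formula (two-sample t-test, normal approximation):
n = 2 · ((z_{α/2} + z_β) / d)²

z_{α/2} = 2.241 (for α = 0.025, two-sided)
z_β = 0.994 (for power = 0.84)
d = 0.55

n = 2 · ((2.241 + 0.994) / 0.55)²
n = 2 · (5.882)²
n ≈ 69.20
Round up to the next whole number: n = 70 per group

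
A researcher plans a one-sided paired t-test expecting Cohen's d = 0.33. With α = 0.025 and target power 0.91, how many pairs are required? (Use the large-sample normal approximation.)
n = 101 pairs

Sample size formula (paired t-test, normal approximation):
n = ((z_α + z_β) / d)²

z_α = 1.960 (for α = 0.025, one-sided)
z_β = 1.341 (for power = 0.91)
d = 0.33

n = ((1.960 + 1.341) / 0.33)²
n = (10.003)²
n ≈ 100.06
Round up to the next whole number: n = 101 pairs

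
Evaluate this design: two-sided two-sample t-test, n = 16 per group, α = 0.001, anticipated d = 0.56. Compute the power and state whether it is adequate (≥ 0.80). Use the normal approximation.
Power ≈ 0.04; the study is underpowered (power < 0.80)

Power calculation (two-sample t-test, normal approximation):
z_β = d · √(n/2) - z_{α/2}
z_β = 0.56 · √(16/2) - 3.291
z_β = 0.56 · 2.828 - 3.291
z_β = -1.707

Power = Φ(z_β) = Φ(-1.707) ≈ 0.044

Effect size d = 0.56 is medium by Cohen's convention (0.2/0.5/0.8).

Threshold: power ≥ 0.80 is conventionally adequate.
Power ≈ 0.04 → the study is underpowered (power < 0.80).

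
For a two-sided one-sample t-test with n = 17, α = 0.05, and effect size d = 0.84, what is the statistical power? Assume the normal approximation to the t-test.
Power ≈ 0.93

Power calculation (one-sample t-test, normal approximation):
z_β = d · √n - z_{α/2}
z_β = 0.84 · √17 - 1.960
z_β = 0.84 · 4.123 - 1.960
z_β = 1.503

Power = Φ(z_β) = Φ(1.503) ≈ 0.934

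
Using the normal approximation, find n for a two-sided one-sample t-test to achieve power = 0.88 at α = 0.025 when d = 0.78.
n = 20

Sample size formula (one-sample t-test, normal approximation):
n = ((z_{α/2} + z_β) / d)²

z_{α/2} = 2.241 (for α = 0.025, two-sided)
z_β = 1.175 (for power = 0.88)
d = 0.78

n = ((2.241 + 1.175) / 0.78)²
n = (4.379)²
n ≈ 19.18
Round up to the next whole number: n = 20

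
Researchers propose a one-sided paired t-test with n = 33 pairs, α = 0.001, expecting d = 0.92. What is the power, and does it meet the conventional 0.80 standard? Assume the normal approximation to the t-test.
Power ≈ 0.99; the study is adequately powered (power ≥ 0.80)

Power calculation (paired t-test, normal approximation):
z_β = d · √n - z_α
z_β = 0.92 · √33 - 3.090
z_β = 0.92 · 5.745 - 3.090
z_β = 2.195

Power = Φ(z_β) = Φ(2.195) ≈ 0.986

Effect size d = 0.92 is large by Cohen's convention (0.2/0.5/0.8).

Threshold: power ≥ 0.80 is conventionally adequate.
Power ≈ 0.99 → the study is adequately powered (power ≥ 0.80).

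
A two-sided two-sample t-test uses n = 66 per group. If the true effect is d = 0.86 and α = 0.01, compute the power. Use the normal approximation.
Power ≈ 0.99

Power calculation (two-sample t-test, normal approximation):
z_β = d · √(n/2) - z_{α/2}
z_β = 0.86 · √(66/2) - 2.576
z_β = 0.86 · 5.745 - 2.576
z_β = 2.364

Power = Φ(z_β) = Φ(2.364) ≈ 0.991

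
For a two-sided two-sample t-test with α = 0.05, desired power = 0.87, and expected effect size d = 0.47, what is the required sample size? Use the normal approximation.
n = 87 per group

Sample size formula (two-sample t-test, normal approximation):
n = 2 · ((z_{α/2} + z_β) / d)²

z_{α/2} = 1.960 (for α = 0.05, two-sided)
z_β = 1.126 (for power = 0.87)
d = 0.47

n = 2 · ((1.960 + 1.126) / 0.47)²
n = 2 · (6.566)²
n ≈ 86.22
Round up to the next whole number: n = 87 per group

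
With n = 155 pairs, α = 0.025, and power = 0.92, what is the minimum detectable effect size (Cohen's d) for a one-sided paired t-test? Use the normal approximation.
d ≈ 0.27

Minimum detectable effect (paired t-test, normal approximation):
d = (z_α + z_β) / √n
d = (1.960 + 1.405) / √155
d = 3.365 / 12.450
d ≈ 0.27

By Cohen's convention (0.2 small / 0.5 medium / 0.8 large): small effect.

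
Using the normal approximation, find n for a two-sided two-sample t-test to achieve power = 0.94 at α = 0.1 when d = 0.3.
n = 228 per group

Sample size formula (two-sample t-test, normal approximation):
n = 2 · ((z_{α/2} + z_β) / d)²

z_{α/2} = 1.645 (for α = 0.1, two-sided)
z_β = 1.555 (for power = 0.94)
d = 0.3

n = 2 · ((1.645 + 1.555) / 0.3)²
n = 2 · (10.667)²
n ≈ 227.57
Round up to the next whole number: n = 228 per group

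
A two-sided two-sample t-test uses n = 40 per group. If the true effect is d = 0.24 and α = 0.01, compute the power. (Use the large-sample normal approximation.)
Power ≈ 0.07

Power calculation (two-sample t-test, normal approximation):
z_β = d · √(n/2) - z_{α/2}
z_β = 0.24 · √(40/2) - 2.576
z_β = 0.24 · 4.472 - 2.576
z_β = -1.503

Power = Φ(z_β) = Φ(-1.503) ≈ 0.066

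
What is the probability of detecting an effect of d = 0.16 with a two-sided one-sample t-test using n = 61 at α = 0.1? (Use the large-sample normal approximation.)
Power ≈ 0.35

Power calculation (one-sample t-test, normal approximation):
z_β = d · √n - z_{α/2}
z_β = 0.16 · √61 - 1.645
z_β = 0.16 · 7.810 - 1.645
z_β = -0.395

Power = Φ(z_β) = Φ(-0.395) ≈ 0.346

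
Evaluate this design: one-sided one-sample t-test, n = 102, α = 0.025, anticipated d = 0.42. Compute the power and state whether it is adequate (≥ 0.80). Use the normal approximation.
Power ≈ 0.99; the study is adequately powered (power ≥ 0.80)

Power calculation (one-sample t-test, normal approximation):
z_β = d · √n - z_α
z_β = 0.42 · √102 - 1.960
z_β = 0.42 · 10.100 - 1.960
z_β = 2.282

Power = Φ(z_β) = Φ(2.282) ≈ 0.989

Effect size d = 0.42 is small by Cohen's convention (0.2/0.5/0.8).

Threshold: power ≥ 0.80 is conventionally adequate.
Power ≈ 0.99 → the study is adequately powered (power ≥ 0.80).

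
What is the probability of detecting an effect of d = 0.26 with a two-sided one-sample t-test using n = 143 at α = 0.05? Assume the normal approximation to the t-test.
Power ≈ 0.87

Power calculation (one-sample t-test, normal approximation):
z_β = d · √n - z_{α/2}
z_β = 0.26 · √143 - 1.960
z_β = 0.26 · 11.958 - 1.960
z_β = 1.149

Power = Φ(z_β) = Φ(1.149) ≈ 0.875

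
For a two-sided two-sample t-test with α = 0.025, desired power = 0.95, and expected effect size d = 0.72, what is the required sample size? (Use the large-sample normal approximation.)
n = 59 per group

Sample size formula (two-sample t-test, normal approximation):
n = 2 · ((z_{α/2} + z_β) / d)²

z_{α/2} = 2.241 (for α = 0.025, two-sided)
z_β = 1.645 (for power = 0.95)
d = 0.72

n = 2 · ((2.241 + 1.645) / 0.72)²
n = 2 · (5.397)²
n ≈ 58.26
Round up to the next whole number: n = 59 per group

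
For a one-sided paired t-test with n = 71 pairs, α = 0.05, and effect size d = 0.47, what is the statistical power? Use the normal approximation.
Power ≈ 0.99

Power calculation (paired t-test, normal approximation):
z_β = d · √n - z_α
z_β = 0.47 · √71 - 1.645
z_β = 0.47 · 8.426 - 1.645
z_β = 2.315

Power = Φ(z_β) = Φ(2.315) ≈ 0.990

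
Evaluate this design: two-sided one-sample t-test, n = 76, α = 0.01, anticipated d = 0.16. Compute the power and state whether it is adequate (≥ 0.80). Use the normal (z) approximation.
Power ≈ 0.12; the study is underpowered (power < 0.80)

Power calculation (one-sample t-test, normal approximation):
z_β = d · √n - z_{α/2}
z_β = 0.16 · √76 - 2.576
z_β = 0.16 · 8.718 - 2.576
z_β = -1.181

Power = Φ(z_β) = Φ(-1.181) ≈ 0.119

Effect size d = 0.16 is very small by Cohen's convention (0.2/0.5/0.8).

Threshold: power ≥ 0.80 is conventionally adequate.
Power ≈ 0.12 → the study is underpowered (power < 0.80).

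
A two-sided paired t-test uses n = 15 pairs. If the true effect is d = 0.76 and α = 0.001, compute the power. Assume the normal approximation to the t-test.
Power ≈ 0.36

Power calculation (paired t-test, normal approximation):
z_β = d · √n - z_{α/2}
z_β = 0.76 · √15 - 3.291
z_β = 0.76 · 3.873 - 3.291
z_β = -0.347

Power = Φ(z_β) = Φ(-0.347) ≈ 0.364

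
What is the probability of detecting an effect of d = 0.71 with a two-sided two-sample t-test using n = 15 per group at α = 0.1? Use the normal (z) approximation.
Power ≈ 0.62

Power calculation (two-sample t-test, normal approximation):
z_β = d · √(n/2) - z_{α/2}
z_β = 0.71 · √(15/2) - 1.645
z_β = 0.71 · 2.739 - 1.645
z_β = 0.300

Power = Φ(z_β) = Φ(0.300) ≈ 0.618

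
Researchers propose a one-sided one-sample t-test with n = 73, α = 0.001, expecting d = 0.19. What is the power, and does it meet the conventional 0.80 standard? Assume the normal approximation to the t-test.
Power ≈ 0.07; the study is underpowered (power < 0.80)

Power calculation (one-sample t-test, normal approximation):
z_β = d · √n - z_α
z_β = 0.19 · √73 - 3.090
z_β = 0.19 · 8.544 - 3.090
z_β = -1.467

Power = Φ(z_β) = Φ(-1.467) ≈ 0.071

Effect size d = 0.19 is very small by Cohen's convention (0.2/0.5/0.8).

Threshold: power ≥ 0.80 is conventionally adequate.
Power ≈ 0.07 → the study is underpowered (power < 0.80).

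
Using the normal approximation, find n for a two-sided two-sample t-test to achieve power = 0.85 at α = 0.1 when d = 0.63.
n = 37 per group

Sample size formula (two-sample t-test, normal approximation):
n = 2 · ((z_{α/2} + z_β) / d)²

z_{α/2} = 1.645 (for α = 0.1, two-sided)
z_β = 1.036 (for power = 0.85)
d = 0.63

n = 2 · ((1.645 + 1.036) / 0.63)²
n = 2 · (4.256)²
n ≈ 36.23
Round up to the next whole number: n = 37 per group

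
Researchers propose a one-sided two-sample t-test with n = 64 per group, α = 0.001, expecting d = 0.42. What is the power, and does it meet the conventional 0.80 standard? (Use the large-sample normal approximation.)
Power ≈ 0.24; the study is underpowered (power < 0.80)

Power calculation (two-sample t-test, normal approximation):
z_β = d · √(n/2) - z_α
z_β = 0.42 · √(64/2) - 3.090
z_β = 0.42 · 5.657 - 3.090
z_β = -0.714

Power = Φ(z_β) = Φ(-0.714) ≈ 0.238

Effect size d = 0.42 is small by Cohen's convention (0.2/0.5/0.8).

Threshold: power ≥ 0.80 is conventionally adequate.
Power ≈ 0.24 → the study is underpowered (power < 0.80).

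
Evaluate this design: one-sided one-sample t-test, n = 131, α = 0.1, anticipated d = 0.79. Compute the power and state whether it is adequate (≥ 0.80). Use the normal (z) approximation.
Power ≈ 1.00; the study is adequately powered (power ≥ 0.80)

Power calculation (one-sample t-test, normal approximation):
z_β = d · √n - z_α
z_β = 0.79 · √131 - 1.282
z_β = 0.79 · 11.446 - 1.282
z_β = 7.760

Power = Φ(z_β) = Φ(7.760) ≈ 1.000

Effect size d = 0.79 is medium by Cohen's convention (0.2/0.5/0.8).

Threshold: power ≥ 0.80 is conventionally adequate.
Power ≈ 1.00 → the study is adequately powered (power ≥ 0.80).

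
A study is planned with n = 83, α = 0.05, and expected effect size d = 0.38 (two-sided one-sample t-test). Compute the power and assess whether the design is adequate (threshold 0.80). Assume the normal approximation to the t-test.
Power ≈ 0.93; the study is adequately powered (power ≥ 0.80)

Power calculation (one-sample t-test, normal approximation):
z_β = d · √n - z_{α/2}
z_β = 0.38 · √83 - 1.960
z_β = 0.38 · 9.110 - 1.960
z_β = 1.502

Power = Φ(z_β) = Φ(1.502) ≈ 0.933

Effect size d = 0.38 is small by Cohen's convention (0.2/0.5/0.8).

Threshold: power ≥ 0.80 is conventionally adequate.
Power ≈ 0.93 → the study is adequately powered (power ≥ 0.80).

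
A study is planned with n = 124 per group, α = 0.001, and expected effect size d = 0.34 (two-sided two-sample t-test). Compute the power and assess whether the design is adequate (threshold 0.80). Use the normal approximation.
Power ≈ 0.27; the study is underpowered (power < 0.80)

Power calculation (two-sample t-test, normal approximation):
z_β = d · √(n/2) - z_{α/2}
z_β = 0.34 · √(124/2) - 3.291
z_β = 0.34 · 7.874 - 3.291
z_β = -0.613

Power = Φ(z_β) = Φ(-0.613) ≈ 0.270

Effect size d = 0.34 is small by Cohen's convention (0.2/0.5/0.8).

Threshold: power ≥ 0.80 is conventionally adequate.
Power ≈ 0.27 → the study is underpowered (power < 0.80).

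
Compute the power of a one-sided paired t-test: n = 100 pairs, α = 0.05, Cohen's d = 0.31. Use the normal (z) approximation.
Power ≈ 0.93

Power calculation (paired t-test, normal approximation):
z_β = d · √n - z_α
z_β = 0.31 · √100 - 1.645
z_β = 0.31 · 10.000 - 1.645
z_β = 1.455

Power = Φ(z_β) = Φ(1.455) ≈ 0.927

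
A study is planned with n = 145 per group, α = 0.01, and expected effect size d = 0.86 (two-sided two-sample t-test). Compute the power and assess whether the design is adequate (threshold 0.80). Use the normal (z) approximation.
Power ≈ 1.00; the study is adequately powered (power ≥ 0.80)

Power calculation (two-sample t-test, normal approximation):
z_β = d · √(n/2) - z_{α/2}
z_β = 0.86 · √(145/2) - 2.576
z_β = 0.86 · 8.515 - 2.576
z_β = 4.747

Power = Φ(z_β) = Φ(4.747) ≈ 1.000

Effect size d = 0.86 is large by Cohen's convention (0.2/0.5/0.8).

Threshold: power ≥ 0.80 is conventionally adequate.
Power ≈ 1.00 → the study is adequately powered (power ≥ 0.80).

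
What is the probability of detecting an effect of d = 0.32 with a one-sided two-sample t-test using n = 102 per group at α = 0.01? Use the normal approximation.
Power ≈ 0.48

Power calculation (two-sample t-test, normal approximation):
z_β = d · √(n/2) - z_α
z_β = 0.32 · √(102/2) - 2.326
z_β = 0.32 · 7.141 - 2.326
z_β = -0.041

Power = Φ(z_β) = Φ(-0.041) ≈ 0.484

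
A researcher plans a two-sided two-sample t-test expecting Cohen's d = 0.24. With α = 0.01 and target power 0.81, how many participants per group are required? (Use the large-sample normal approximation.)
n = 415 per group

Sample size formula (two-sample t-test, normal approximation):
n = 2 · ((z_{α/2} + z_β) / d)²

z_{α/2} = 2.576 (for α = 0.01, two-sided)
z_β = 0.878 (for power = 0.81)
d = 0.24

n = 2 · ((2.576 + 0.878) / 0.24)²
n = 2 · (14.392)²
n ≈ 414.26
Round up to the next whole number: n = 415 per group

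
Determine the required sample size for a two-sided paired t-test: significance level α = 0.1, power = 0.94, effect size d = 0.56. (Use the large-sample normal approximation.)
n = 33 pairs

Sample size formula (paired t-test, normal approximation):
n = ((z_{α/2} + z_β) / d)²

z_{α/2} = 1.645 (for α = 0.1, two-sided)
z_β = 1.555 (for power = 0.94)
d = 0.56

n = ((1.645 + 1.555) / 0.56)²
n = (5.714)²
n ≈ 32.65
Round up to the next whole number: n = 33 pairs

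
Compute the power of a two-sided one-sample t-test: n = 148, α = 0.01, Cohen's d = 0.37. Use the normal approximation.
Power ≈ 0.97

Power calculation (one-sample t-test, normal approximation):
z_β = d · √n - z_{α/2}
z_β = 0.37 · √148 - 2.576
z_β = 0.37 · 12.166 - 2.576
z_β = 1.925

Power = Φ(z_β) = Φ(1.925) ≈ 0.973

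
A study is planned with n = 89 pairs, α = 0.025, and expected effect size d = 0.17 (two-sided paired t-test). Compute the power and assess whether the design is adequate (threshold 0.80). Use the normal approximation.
Power ≈ 0.26; the study is underpowered (power < 0.80)

Power calculation (paired t-test, normal approximation):
z_β = d · √n - z_{α/2}
z_β = 0.17 · √89 - 2.241
z_β = 0.17 · 9.434 - 2.241
z_β = -0.638

Power = Φ(z_β) = Φ(-0.638) ≈ 0.262

Effect size d = 0.17 is very small by Cohen's convention (0.2/0.5/0.8).

Threshold: power ≥ 0.80 is conventionally adequate.
Power ≈ 0.26 → the study is underpowered (power < 0.80).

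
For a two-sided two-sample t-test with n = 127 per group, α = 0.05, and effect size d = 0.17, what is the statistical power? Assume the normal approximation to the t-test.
Power ≈ 0.27

Power calculation (two-sample t-test, normal approximation):
z_β = d · √(n/2) - z_{α/2}
z_β = 0.17 · √(127/2) - 1.960
z_β = 0.17 · 7.969 - 1.960
z_β = -0.605

Power = Φ(z_β) = Φ(-0.605) ≈ 0.272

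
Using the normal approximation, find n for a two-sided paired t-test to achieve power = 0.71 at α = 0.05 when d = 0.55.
n = 21 pairs

Sample size formula (paired t-test, normal approximation):
n = ((z_{α/2} + z_β) / d)²

z_{α/2} = 1.960 (for α = 0.05, two-sided)
z_β = 0.553 (for power = 0.71)
d = 0.55

n = ((1.960 + 0.553) / 0.55)²
n = (4.569)²
n ≈ 20.88
Round up to the next whole number: n = 21 pairs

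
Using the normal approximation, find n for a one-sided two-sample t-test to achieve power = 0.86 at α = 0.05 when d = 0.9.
n = 19 per group

Sample size formula (two-sample t-test, normal approximation):
n = 2 · ((z_α + z_β) / d)²

z_α = 1.645 (for α = 0.05, one-sided)
z_β = 1.080 (for power = 0.86)
d = 0.9

n = 2 · ((1.645 + 1.080) / 0.9)²
n = 2 · (3.028)²
n ≈ 18.34
Round up to the next whole number: n = 19 per group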